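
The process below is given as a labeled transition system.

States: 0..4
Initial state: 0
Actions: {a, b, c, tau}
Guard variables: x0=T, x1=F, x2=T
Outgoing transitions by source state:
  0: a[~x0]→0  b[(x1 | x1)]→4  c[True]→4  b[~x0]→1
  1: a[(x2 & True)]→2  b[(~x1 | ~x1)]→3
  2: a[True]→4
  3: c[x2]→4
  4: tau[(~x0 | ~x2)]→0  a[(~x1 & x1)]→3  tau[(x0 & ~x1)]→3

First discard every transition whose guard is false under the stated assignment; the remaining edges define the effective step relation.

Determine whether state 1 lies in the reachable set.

Answer: UNREACHABLE

Analysis:
6 transition(s) survive guard evaluation.
Layer 0: {0}
Layer 1: {4}  cumulative {0,4}
Layer 2: {3}  cumulative {0,3,4}
R = {0,3,4}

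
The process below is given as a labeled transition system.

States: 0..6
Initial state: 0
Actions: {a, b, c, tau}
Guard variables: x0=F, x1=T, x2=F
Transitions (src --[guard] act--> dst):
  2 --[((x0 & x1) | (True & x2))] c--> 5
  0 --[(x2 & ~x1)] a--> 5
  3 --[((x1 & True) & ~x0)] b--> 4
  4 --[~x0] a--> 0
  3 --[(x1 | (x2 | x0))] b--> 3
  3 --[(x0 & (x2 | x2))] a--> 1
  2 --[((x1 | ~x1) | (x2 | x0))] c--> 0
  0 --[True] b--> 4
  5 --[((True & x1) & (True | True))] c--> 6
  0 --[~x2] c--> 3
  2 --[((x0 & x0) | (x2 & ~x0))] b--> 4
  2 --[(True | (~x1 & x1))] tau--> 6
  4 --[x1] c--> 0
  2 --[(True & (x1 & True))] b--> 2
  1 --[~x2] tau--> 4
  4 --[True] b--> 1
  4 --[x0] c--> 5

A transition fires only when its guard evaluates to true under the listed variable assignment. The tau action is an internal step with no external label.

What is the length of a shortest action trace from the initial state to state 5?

Answer: UNREACHABLE

Trace:
Breadth-first toward 5:
  L0 = {0}
  L1 = {3,4}
  L2 = {1}
5 never appears.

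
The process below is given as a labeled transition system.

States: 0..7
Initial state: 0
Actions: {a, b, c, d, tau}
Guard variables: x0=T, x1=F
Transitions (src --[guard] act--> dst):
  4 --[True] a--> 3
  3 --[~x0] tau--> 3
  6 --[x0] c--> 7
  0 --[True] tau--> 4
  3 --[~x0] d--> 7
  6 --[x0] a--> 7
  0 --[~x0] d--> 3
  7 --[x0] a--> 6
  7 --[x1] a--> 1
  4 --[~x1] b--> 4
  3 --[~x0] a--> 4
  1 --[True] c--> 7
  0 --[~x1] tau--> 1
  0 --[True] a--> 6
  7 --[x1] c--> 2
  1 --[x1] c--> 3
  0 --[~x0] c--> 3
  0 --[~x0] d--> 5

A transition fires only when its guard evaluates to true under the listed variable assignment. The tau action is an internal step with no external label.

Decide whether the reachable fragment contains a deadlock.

Answer: DEADLOCK at state 3

Analysis:
Reach set: {0,1,3,4,6,7}
  0: a→6  tau→1  tau→4  [3 out]
  1: c→7  [1 out]
  3: ∅  [deadlock]
  4: a→3  b→4  [2 out]
  6: a→7  c→7  [2 out]
  7: a→6  [1 out]
trace reaching 3: tau·a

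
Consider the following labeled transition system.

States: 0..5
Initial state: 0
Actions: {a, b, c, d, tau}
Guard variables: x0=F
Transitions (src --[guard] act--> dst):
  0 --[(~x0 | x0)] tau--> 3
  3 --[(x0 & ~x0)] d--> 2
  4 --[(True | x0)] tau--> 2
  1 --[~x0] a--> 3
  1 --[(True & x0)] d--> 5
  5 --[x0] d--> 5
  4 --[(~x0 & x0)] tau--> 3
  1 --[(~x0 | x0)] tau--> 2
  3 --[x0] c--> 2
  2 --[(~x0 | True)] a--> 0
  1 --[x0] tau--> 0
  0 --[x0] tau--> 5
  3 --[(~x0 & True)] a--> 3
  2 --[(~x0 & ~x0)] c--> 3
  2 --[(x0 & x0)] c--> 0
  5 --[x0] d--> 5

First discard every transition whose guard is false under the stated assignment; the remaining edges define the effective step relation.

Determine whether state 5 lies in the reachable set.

Answer: UNREACHABLE

Trace:
7 transition(s) survive guard evaluation.
depth 0: {0}
depth 1: {3}  total {0,3}
Reachable = {0,3}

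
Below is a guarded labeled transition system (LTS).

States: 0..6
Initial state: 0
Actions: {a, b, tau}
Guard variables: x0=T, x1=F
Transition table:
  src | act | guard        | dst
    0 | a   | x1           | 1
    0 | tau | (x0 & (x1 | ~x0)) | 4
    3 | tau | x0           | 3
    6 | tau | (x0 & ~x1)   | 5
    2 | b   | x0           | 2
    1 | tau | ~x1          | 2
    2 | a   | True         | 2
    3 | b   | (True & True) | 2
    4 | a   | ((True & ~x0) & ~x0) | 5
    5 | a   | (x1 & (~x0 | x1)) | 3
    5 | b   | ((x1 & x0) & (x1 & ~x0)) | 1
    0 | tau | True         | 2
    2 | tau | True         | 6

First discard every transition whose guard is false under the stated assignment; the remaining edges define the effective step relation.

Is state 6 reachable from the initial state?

Answer: REACHABLE

Analysis:
After dropping false guards: 8 live edges.
Layer 0: {0}
Layer 1: {2}  now seen {0,2}
Layer 2: {6}  now seen {0,2,6}
Layer 3: {5}  now seen {0,2,5,6}
R = {0,2,5,6}
trace reaching 6: tau·tau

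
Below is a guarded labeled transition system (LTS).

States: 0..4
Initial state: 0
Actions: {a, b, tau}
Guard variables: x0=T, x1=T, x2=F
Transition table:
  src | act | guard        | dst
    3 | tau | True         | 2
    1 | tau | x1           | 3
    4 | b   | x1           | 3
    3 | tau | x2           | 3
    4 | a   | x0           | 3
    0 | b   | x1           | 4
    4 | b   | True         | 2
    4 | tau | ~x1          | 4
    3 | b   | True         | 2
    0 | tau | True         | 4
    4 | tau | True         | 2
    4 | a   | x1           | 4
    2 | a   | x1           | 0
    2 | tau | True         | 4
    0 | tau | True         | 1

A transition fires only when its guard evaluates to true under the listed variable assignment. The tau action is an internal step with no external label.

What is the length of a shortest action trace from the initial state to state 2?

Breadth-first toward 2:
  L0 = {0}
  L1 = {1,4}
  L2 = {2,3}
depth(2)=2, e.g. b·b

Answer: 2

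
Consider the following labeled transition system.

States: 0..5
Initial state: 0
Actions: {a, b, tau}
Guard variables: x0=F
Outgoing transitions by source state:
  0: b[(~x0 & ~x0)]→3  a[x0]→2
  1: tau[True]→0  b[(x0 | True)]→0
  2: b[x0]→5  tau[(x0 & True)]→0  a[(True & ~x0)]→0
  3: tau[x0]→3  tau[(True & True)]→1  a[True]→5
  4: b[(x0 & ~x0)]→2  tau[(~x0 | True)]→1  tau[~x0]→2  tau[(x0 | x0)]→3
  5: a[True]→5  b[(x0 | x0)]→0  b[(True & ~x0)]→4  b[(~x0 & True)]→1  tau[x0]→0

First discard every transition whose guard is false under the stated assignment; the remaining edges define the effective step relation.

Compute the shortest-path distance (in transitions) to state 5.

BFS to 5:
  depth 0: {0}
  depth 1: {3}
  depth 2: {1,5}
depth(5)=2, e.g. b·a

Answer: 2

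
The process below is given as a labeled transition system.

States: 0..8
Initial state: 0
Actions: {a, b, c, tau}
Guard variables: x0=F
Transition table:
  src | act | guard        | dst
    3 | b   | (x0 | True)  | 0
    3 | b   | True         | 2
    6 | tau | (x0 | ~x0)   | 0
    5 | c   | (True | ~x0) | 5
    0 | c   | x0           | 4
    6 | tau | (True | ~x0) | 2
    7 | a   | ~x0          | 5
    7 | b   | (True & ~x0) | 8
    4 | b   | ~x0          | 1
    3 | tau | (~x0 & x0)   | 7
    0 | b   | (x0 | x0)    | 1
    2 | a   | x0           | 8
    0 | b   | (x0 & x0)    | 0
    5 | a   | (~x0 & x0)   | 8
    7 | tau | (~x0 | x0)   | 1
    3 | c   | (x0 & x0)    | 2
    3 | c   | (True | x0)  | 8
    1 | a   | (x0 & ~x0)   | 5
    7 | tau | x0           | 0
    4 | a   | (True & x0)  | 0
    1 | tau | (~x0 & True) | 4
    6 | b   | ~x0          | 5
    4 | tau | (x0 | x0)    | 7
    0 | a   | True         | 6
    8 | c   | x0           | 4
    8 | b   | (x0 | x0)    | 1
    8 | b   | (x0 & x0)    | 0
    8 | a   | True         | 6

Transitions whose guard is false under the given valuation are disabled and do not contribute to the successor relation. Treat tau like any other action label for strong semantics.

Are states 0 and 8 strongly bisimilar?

Compute ~ classes (split until stable):
  round 0: {{0,1,2,3,4,5,6,7,8}}
  round 1: {{0,8},{1},{2},{3},{4},{5},{6},{7}}
Fixed point at round 2; 8 class(es).
[0]={0,8}  [8]={0,8}

Answer: BISIMILAR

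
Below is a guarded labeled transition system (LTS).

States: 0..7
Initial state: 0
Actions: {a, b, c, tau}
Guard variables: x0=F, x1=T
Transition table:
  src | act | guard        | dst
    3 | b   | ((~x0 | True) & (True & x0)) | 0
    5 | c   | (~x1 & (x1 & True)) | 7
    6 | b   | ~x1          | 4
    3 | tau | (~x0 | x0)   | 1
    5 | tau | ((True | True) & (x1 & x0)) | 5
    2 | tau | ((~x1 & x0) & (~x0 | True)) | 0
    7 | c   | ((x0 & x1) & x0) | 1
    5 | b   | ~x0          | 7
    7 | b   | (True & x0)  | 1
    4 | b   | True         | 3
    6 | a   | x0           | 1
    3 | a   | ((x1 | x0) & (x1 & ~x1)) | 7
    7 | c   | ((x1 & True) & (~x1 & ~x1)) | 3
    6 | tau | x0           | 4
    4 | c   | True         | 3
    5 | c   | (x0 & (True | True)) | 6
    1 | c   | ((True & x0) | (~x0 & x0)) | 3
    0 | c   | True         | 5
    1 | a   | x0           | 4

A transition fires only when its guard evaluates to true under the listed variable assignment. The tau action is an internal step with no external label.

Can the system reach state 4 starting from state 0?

After dropping false guards: 5 live edges.
depth 0: {0}
depth 1: {5}  now seen {0,5}
depth 2: {7}  now seen {0,5,7}
Reachable = {0,5,7}

Answer: UNREACHABLE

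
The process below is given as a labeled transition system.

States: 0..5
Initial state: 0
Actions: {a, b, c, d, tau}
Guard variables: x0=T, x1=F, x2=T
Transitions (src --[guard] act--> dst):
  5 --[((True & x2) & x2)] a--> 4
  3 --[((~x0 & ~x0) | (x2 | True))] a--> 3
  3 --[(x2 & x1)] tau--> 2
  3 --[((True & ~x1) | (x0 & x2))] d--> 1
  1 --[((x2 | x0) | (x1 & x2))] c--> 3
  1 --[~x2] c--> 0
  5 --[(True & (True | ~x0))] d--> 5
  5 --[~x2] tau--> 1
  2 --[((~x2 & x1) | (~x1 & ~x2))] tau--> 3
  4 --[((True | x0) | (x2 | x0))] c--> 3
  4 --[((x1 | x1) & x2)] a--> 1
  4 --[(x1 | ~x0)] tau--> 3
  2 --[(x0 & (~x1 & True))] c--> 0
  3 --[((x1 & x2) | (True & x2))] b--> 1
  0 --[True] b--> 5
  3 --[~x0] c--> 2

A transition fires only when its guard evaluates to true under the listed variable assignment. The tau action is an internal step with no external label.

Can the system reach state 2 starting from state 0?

Answer: UNREACHABLE

Working:
9 transition(s) survive guard evaluation.
depth 0: {0}
depth 1: {5}  now seen {0,5}
depth 2: {4}  now seen {0,4,5}
depth 3: {3}  now seen {0,3,4,5}
depth 4: {1}  now seen {0,1,3,4,5}
Reach set: {0,1,3,4,5}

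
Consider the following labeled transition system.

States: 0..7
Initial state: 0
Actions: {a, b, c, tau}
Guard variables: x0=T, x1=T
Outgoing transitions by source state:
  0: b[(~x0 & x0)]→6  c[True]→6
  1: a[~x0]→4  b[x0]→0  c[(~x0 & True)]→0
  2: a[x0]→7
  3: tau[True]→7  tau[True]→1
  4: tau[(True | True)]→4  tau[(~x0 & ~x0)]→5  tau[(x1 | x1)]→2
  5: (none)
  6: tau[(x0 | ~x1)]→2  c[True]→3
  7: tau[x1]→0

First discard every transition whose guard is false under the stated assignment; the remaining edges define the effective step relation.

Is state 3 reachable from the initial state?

10 transition(s) survive guard evaluation.
depth 0: {0}
depth 1: {6}  cumulative {0,6}
depth 2: {2,3}  cumulative {0,2,3,6}
depth 3: {1,7}  cumulative {0,1,2,3,6,7}
Reachable = {0,1,2,3,6,7}
Path to 3: c·c

Answer: REACHABLE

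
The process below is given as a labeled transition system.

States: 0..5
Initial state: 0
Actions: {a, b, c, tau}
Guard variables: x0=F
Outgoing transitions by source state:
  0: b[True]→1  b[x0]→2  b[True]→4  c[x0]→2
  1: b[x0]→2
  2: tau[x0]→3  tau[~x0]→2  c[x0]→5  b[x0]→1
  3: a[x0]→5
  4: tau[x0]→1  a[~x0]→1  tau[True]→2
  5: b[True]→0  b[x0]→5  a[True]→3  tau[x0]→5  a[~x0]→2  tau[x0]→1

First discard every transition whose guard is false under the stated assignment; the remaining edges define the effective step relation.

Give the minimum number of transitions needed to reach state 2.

Answer: 2

Working:
Layered search for 2:
  Layer 0: {0}
  Layer 1: {1,4}
  Layer 2: {2}
depth(2)=2, e.g. b·tau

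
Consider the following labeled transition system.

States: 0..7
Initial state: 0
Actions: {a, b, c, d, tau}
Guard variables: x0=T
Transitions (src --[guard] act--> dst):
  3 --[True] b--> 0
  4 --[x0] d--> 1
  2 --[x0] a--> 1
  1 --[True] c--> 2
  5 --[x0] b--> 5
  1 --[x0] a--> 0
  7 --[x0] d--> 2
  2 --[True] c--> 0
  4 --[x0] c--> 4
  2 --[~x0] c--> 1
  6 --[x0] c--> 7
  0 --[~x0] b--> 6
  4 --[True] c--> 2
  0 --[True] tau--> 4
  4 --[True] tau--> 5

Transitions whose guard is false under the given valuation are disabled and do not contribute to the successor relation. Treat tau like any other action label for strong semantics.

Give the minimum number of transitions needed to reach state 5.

BFS to 5:
  Layer 0: {0}
  Layer 1: {4}
  Layer 2: {1,2,5}
depth(5)=2, e.g. tau·tau

Answer: 2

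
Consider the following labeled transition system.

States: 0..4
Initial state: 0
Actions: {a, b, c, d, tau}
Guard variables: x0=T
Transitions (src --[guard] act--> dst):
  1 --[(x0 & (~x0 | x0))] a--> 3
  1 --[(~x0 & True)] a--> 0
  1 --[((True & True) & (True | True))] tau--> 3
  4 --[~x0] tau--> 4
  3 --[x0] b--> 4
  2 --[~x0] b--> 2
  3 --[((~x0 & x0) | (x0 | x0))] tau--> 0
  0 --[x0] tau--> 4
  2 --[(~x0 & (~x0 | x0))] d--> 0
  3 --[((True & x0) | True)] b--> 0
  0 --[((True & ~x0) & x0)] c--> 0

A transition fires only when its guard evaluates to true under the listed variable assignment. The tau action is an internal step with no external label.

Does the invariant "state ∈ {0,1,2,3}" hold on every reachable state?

Answer: INVARIANT VIOLATED at state 4

Working:
Safe = {0,1,2,3}
R = {0,4}
  0: ✓
  4: VIOLATES
counterexample path to 4: tau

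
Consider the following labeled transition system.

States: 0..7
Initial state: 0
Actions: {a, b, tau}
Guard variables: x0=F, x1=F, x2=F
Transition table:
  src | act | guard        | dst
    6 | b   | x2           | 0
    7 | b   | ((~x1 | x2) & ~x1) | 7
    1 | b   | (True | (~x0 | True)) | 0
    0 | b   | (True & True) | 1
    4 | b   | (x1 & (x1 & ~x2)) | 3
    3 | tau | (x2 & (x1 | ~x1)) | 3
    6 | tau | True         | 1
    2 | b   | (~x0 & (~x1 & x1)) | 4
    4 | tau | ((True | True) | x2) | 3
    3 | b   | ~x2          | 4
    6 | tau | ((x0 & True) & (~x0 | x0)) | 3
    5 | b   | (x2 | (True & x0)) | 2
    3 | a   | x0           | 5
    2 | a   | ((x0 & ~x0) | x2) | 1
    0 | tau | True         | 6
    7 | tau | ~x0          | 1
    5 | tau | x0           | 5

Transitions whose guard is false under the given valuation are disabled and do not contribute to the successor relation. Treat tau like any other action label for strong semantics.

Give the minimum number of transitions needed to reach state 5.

Answer: UNREACHABLE

Working:
BFS to 5:
  L0 = {0}
  L1 = {1,6}
5 never appears.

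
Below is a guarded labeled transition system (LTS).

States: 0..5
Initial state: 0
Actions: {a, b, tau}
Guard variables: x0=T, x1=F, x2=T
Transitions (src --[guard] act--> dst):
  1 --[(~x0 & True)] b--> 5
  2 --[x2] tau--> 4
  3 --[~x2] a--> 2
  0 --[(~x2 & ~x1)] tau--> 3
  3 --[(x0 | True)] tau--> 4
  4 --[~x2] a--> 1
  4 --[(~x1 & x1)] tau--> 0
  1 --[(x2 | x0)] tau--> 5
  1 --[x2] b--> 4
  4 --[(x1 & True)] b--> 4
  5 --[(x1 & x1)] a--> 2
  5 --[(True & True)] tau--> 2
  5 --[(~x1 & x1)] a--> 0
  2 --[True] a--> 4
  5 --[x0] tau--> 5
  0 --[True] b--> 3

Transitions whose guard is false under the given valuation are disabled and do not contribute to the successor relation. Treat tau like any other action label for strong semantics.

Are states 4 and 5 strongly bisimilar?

Bisimulation quotient by refinement:
  π0 = {{0,1,2,3,4,5}}
  π1 = {{0},{1},{2},{3,5},{4}}
  π2 = {{0},{1},{2},{3},{4},{5}}
6 equivalence class(es) (converged in 3)
4∈{4}, 5∈{5}

Answer: NOT BISIMILAR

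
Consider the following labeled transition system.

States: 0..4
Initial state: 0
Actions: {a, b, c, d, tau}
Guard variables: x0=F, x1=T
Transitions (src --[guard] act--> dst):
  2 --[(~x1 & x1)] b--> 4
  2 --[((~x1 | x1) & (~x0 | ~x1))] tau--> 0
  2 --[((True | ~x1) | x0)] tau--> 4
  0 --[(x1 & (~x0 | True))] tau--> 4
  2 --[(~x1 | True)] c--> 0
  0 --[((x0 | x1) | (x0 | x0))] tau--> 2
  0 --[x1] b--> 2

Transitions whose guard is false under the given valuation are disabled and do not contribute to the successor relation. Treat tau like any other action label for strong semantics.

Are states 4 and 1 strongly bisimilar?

Answer: BISIMILAR

Trace:
Compute ~ classes (split until stable):
  round 0: {{0,1,2,3,4}}
  round 1: {{0},{1,3,4},{2}}
stable after 2 split(s): 3 block(s)
class of 4: {1,3,4}; class of 1: {1,3,4}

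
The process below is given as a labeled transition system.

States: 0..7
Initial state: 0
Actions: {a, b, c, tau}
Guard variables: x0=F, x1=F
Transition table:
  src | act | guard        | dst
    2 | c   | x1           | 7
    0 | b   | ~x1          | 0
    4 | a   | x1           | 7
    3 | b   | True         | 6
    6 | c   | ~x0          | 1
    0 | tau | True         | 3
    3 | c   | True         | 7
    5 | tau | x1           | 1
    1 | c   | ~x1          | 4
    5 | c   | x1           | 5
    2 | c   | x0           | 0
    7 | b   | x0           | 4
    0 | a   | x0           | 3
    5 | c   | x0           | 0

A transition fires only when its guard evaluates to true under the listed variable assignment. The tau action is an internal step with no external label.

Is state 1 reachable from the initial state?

Answer: REACHABLE

Working:
After dropping false guards: 6 live edges.
L0 = {0}
L1 = {3}  now seen {0,3}
L2 = {6,7}  now seen {0,3,6,7}
L3 = {1}  now seen {0,1,3,6,7}
L4 = {4}  now seen {0,1,3,4,6,7}
Reachable = {0,1,3,4,6,7}
witness 1: tau·b·c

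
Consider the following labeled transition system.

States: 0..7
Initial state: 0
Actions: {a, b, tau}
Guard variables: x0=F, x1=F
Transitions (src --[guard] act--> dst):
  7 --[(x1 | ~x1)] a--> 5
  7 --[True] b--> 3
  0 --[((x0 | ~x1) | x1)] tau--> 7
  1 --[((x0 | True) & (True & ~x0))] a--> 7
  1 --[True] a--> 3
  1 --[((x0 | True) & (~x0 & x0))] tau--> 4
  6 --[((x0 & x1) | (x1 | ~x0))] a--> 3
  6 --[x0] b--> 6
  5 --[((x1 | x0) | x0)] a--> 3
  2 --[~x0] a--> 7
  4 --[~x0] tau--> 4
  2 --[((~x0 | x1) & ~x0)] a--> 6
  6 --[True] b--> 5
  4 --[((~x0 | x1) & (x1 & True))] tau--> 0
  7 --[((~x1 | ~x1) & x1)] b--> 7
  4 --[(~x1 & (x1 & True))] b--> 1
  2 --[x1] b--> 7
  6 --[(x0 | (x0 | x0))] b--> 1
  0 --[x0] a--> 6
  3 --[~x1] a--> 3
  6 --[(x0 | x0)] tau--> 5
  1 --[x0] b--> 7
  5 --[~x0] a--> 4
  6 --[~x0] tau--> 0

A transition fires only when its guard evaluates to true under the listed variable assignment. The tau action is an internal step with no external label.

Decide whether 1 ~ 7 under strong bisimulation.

Answer: NOT BISIMILAR

Trace:
Refine partition for ~:
  round 0: {{0,1,2,3,4,5,6,7}}
  round 1: {{0,4},{1,2,3,5},{6},{7}}
  round 2: {{0},{1},{2},{3},{4},{5},{6},{7}}
Fixed point at round 3; 8 class(es).
1∈{1}, 7∈{7}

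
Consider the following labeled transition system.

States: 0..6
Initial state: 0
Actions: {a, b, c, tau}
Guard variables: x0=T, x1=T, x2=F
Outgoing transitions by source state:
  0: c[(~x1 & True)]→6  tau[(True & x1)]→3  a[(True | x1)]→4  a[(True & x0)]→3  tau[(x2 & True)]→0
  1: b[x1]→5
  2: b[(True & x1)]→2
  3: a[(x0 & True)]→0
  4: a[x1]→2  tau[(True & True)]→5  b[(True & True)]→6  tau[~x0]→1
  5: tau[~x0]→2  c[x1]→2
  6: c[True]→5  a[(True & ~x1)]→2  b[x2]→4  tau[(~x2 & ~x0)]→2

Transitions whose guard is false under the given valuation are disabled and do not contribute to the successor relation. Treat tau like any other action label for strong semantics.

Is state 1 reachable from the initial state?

Answer: UNREACHABLE

Analysis:
After dropping false guards: 11 live edges.
L0 = {0}
L1 = {3,4}  total {0,3,4}
L2 = {2,5,6}  total {0,2,3,4,5,6}
Reachable = {0,2,3,4,5,6}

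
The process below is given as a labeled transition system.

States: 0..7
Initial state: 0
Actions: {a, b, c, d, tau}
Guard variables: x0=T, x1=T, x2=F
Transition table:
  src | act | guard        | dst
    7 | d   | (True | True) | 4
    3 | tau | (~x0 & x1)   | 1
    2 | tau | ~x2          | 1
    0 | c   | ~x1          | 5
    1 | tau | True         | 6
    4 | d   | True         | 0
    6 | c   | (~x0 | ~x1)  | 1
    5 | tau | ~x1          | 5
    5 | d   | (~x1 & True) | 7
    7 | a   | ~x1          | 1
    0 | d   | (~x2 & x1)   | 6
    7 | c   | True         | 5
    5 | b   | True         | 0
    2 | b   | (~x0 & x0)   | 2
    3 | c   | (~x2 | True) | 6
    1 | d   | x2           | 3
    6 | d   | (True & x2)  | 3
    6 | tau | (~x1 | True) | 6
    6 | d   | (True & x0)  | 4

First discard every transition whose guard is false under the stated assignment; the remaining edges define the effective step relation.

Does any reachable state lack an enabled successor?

Answer: DEADLOCK-FREE

Analysis:
Reachable = {0,4,6}
  0: d→6  [1 out]
  4: d→0  [1 out]
  6: d→4  tau→6  [2 out]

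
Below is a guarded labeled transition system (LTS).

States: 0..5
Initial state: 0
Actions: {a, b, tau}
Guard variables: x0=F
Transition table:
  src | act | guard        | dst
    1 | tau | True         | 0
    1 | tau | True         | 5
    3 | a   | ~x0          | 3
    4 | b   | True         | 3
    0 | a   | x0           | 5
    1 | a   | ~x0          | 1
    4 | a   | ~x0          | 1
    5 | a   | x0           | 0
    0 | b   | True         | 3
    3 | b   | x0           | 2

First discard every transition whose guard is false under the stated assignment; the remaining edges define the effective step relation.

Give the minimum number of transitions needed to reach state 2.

Answer: UNREACHABLE

Analysis:
Breadth-first toward 2:
  L0 = {0}
  L1 = {3}
2 never appears.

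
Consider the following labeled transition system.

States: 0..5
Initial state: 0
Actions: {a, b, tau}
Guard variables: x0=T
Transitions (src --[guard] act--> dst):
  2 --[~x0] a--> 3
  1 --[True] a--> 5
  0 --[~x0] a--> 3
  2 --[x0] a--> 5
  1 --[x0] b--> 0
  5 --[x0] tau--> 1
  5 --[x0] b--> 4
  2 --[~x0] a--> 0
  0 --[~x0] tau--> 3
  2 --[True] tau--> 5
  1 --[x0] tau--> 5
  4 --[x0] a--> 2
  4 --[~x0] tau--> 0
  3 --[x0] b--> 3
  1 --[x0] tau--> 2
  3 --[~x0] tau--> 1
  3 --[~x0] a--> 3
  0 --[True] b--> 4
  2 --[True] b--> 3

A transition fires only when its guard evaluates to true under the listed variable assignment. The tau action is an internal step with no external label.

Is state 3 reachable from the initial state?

Answer: REACHABLE

Analysis:
Guard filter leaves 12 enabled edge(s).
L0 = {0}
L1 = {4}  now seen {0,4}
L2 = {2}  now seen {0,2,4}
L3 = {3,5}  now seen {0,2,3,4,5}
L4 = {1}  now seen {0,1,2,3,4,5}
Reach set: {0,1,2,3,4,5}
trace reaching 3: b·a·b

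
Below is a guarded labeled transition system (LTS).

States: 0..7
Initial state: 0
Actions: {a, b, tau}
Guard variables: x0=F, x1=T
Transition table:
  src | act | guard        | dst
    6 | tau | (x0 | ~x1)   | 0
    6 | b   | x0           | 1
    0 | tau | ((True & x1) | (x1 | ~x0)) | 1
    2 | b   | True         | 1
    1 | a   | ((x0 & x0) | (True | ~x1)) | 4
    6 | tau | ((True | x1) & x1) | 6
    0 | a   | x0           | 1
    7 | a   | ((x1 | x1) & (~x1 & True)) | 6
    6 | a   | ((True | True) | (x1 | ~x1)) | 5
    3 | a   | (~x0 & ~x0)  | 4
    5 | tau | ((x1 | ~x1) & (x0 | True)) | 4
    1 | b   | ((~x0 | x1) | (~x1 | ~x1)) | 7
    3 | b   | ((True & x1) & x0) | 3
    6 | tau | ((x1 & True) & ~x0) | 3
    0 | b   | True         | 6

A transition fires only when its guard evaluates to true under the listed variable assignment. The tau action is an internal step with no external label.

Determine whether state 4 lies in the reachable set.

After dropping false guards: 10 live edges.
L0 = {0}
L1 = {1,6}  cumulative {0,1,6}
L2 = {3,4,5,7}  cumulative {0,1,3,4,5,6,7}
Reach set: {0,1,3,4,5,6,7}
Path to 4: tau·a

Answer: REACHABLE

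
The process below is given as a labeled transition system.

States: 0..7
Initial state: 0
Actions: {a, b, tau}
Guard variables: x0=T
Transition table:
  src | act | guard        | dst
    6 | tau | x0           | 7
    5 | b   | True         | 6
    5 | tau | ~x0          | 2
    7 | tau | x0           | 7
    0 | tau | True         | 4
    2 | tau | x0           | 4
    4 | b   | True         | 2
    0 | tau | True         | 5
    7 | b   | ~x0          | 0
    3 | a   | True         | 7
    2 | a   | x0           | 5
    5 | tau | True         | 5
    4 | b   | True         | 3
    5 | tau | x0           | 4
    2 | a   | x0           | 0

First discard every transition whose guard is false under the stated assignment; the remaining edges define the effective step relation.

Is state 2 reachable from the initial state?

Guard filter leaves 13 enabled edge(s).
L0 = {0}
L1 = {4,5}  total {0,4,5}
L2 = {2,3,6}  total {0,2,3,4,5,6}
L3 = {7}  total {0,2,3,4,5,6,7}
Reach set: {0,2,3,4,5,6,7}
Path to 2: tau·b

Answer: REACHABLE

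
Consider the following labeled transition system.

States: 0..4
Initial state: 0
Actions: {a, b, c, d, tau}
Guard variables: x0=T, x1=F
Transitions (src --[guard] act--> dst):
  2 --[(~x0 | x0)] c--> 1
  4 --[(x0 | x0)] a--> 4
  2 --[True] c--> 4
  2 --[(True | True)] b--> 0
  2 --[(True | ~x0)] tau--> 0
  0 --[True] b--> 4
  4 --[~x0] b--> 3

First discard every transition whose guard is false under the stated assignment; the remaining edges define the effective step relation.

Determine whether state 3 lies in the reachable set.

Guard filter leaves 6 enabled edge(s).
L0 = {0}
L1 = {4}  now seen {0,4}
Reach set: {0,4}

Answer: UNREACHABLE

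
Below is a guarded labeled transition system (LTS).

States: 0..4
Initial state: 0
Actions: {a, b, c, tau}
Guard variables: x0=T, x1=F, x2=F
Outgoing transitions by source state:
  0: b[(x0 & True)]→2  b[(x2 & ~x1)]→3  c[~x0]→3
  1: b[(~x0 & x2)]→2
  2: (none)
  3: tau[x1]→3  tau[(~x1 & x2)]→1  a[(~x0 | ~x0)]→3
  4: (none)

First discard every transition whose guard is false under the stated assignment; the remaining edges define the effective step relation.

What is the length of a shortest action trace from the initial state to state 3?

Answer: UNREACHABLE

Analysis:
Layered search for 3:
  Layer 0: {0}
  Layer 1: {2}
3 never appears.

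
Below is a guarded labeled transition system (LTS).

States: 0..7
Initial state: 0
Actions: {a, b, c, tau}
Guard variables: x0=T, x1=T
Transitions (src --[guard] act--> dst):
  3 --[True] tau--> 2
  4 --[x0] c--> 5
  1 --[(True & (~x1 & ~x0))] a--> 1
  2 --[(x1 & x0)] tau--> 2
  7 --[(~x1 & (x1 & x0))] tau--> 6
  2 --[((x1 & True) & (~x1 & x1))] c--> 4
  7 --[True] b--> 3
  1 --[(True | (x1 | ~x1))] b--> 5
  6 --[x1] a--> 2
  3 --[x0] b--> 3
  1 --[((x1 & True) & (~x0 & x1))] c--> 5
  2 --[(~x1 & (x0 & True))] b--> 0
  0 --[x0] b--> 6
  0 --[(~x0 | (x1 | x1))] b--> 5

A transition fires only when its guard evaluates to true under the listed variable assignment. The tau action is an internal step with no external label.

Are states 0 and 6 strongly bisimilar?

Answer: NOT BISIMILAR

Analysis:
Compute ~ classes (split until stable):
  P[0] = {{0,1,2,3,4,5,6,7}}
  P[1] = {{0,1,7},{2},{3},{4},{5},{6}}
  P[2] = {{0},{1},{2},{3},{4},{5},{6},{7}}
8 equivalence class(es) (converged in 3)
class of 0: {0}; class of 6: {6}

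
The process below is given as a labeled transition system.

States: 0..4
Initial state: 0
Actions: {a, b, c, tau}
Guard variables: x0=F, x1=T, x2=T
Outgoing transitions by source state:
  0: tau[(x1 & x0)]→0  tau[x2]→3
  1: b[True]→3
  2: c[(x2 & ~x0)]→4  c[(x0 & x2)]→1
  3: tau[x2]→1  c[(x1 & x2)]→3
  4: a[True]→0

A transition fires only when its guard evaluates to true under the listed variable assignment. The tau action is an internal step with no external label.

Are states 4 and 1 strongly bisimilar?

Bisimulation quotient by refinement:
  π0 = {{0,1,2,3,4}}
  π1 = {{0},{1},{2},{3},{4}}
Fixed point at round 2; 5 class(es).
4∈{4}, 1∈{1}

Answer: NOT BISIMILAR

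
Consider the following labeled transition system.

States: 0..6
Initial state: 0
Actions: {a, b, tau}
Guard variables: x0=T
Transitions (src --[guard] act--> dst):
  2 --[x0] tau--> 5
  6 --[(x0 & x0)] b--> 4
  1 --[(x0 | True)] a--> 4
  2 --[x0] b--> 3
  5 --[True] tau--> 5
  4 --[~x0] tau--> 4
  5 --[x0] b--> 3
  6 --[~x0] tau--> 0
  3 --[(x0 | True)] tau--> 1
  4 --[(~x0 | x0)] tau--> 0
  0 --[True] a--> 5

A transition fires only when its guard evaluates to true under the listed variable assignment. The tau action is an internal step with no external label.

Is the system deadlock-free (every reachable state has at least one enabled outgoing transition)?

Reachable = {0,1,3,4,5}
  0: a→5  [1 out]
  1: a→4  [1 out]
  3: tau→1  [1 out]
  4: tau→0  [1 out]
  5: b→3  tau→5  [2 out]

Answer: DEADLOCK-FREE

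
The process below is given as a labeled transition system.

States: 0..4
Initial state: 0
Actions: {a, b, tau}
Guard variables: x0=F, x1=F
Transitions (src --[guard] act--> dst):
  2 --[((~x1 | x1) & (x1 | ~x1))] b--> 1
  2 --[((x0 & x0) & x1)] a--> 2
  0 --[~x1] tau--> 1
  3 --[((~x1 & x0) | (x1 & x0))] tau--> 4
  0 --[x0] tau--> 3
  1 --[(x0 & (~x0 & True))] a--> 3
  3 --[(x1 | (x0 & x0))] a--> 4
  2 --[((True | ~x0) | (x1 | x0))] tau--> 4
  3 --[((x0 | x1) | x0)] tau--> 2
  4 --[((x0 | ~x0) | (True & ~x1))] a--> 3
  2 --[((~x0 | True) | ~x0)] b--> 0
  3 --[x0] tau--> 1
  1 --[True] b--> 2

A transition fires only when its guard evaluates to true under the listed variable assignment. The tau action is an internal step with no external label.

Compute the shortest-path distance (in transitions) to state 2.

Breadth-first toward 2:
  L0 = {0}
  L1 = {1}
  L2 = {2}
first hit 2 at d=2 via tau·b

Answer: 2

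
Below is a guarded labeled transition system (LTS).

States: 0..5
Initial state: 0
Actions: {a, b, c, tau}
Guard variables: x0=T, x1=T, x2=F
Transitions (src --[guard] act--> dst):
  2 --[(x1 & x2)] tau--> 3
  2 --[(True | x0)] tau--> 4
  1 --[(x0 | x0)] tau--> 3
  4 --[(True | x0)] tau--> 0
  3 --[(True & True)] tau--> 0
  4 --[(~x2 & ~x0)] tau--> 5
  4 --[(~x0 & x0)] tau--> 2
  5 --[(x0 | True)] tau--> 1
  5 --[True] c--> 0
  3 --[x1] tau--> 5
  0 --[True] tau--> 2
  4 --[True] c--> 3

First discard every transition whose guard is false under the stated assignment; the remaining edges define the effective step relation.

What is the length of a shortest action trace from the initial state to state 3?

BFS to 3:
  L0 = {0}
  L1 = {2}
  L2 = {4}
  L3 = {3}
first hit 3 at d=3 via tau·tau·c

Answer: 3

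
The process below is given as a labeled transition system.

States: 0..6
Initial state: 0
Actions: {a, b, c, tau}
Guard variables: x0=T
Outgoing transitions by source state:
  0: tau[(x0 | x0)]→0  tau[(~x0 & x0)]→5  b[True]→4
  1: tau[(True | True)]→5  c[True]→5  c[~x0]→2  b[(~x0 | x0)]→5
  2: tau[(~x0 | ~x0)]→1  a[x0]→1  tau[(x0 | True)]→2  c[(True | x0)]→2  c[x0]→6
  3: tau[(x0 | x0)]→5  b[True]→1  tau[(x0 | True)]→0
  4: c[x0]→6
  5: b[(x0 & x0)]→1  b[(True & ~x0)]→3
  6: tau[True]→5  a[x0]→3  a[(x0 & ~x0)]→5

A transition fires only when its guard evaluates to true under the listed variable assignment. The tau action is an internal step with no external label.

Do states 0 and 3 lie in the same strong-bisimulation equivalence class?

Refine partition for ~:
  round 0: {{0,1,2,3,4,5,6}}
  round 1: {{0,3},{1},{2},{4},{5},{6}}
  round 2: {{0},{1},{2},{3},{4},{5},{6}}
7 equivalence class(es) (converged in 3)
[0]={0}  [3]={3}

Answer: NOT BISIMILAR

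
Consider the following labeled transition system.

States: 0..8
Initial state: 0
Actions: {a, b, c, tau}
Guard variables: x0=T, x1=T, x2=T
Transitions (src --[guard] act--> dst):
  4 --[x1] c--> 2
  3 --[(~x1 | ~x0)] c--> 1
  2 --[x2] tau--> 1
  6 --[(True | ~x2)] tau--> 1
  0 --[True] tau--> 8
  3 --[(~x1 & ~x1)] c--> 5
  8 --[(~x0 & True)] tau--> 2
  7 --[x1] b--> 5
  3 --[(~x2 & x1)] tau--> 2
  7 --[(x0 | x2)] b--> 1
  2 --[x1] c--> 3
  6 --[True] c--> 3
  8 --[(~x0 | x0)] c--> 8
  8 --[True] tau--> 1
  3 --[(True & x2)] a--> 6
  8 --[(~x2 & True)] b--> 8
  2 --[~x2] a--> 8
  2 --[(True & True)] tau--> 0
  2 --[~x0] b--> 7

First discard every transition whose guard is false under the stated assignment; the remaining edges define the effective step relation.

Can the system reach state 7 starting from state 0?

Guard filter leaves 12 enabled edge(s).
L0 = {0}
L1 = {8}  cumulative {0,8}
L2 = {1}  cumulative {0,1,8}
R = {0,1,8}

Answer: UNREACHABLE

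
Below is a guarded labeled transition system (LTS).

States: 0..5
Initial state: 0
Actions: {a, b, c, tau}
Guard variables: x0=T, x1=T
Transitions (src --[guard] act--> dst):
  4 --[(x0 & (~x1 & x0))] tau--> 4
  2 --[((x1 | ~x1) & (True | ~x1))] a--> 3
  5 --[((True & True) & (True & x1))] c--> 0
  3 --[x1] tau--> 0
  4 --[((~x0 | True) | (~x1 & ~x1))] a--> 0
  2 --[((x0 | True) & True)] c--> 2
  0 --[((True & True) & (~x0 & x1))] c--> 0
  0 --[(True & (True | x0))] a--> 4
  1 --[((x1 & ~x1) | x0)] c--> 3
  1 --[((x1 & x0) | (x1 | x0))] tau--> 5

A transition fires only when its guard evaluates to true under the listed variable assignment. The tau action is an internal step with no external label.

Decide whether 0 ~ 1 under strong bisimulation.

Bisimulation quotient by refinement:
  round 0: {{0,1,2,3,4,5}}
  round 1: {{0,4},{1},{2},{3},{5}}
Fixed point at round 2; 5 class(es).
0∈{0,4}, 1∈{1}

Answer: NOT BISIMILAR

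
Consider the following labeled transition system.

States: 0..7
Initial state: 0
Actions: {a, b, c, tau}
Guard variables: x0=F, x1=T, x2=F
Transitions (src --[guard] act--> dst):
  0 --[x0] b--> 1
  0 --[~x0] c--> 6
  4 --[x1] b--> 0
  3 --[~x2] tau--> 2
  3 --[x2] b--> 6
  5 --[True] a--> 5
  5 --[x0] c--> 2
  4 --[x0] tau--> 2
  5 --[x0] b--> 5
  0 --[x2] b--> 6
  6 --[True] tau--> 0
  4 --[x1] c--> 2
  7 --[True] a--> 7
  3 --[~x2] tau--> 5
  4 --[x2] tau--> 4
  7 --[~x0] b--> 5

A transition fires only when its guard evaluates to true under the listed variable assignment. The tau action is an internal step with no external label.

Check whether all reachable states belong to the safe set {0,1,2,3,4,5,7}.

Answer: INVARIANT VIOLATED at state 6

Analysis:
Safe = {0,1,2,3,4,5,7}
Reach set: {0,6}
  0: ✓
  6: outside
reach 6 via c — violates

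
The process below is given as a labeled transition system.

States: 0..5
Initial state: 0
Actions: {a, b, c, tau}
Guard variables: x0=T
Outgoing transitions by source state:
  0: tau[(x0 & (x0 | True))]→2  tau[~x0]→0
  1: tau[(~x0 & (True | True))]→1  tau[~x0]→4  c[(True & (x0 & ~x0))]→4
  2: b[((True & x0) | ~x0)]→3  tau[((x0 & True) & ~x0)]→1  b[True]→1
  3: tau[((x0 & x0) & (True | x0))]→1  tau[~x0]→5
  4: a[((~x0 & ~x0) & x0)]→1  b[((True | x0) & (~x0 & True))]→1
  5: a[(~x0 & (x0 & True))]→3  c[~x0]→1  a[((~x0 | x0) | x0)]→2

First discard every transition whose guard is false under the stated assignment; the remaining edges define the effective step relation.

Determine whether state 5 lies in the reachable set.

5 transition(s) survive guard evaluation.
Layer 0: {0}
Layer 1: {2}  total {0,2}
Layer 2: {1,3}  total {0,1,2,3}
Reach set: {0,1,2,3}

Answer: UNREACHABLE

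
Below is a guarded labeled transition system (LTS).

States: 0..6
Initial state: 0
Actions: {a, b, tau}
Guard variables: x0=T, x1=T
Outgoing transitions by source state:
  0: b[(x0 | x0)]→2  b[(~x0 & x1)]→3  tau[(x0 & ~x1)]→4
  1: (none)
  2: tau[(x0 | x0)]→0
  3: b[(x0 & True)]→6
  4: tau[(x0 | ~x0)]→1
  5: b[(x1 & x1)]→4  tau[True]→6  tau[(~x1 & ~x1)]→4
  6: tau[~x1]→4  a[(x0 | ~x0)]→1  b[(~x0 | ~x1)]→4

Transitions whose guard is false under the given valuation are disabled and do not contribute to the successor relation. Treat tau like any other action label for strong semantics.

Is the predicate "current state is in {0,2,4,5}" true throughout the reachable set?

Inv-set: {0,2,4,5}
Reach set: {0,2}
  0: ✓
  2: ✓

Answer: INVARIANT HOLDS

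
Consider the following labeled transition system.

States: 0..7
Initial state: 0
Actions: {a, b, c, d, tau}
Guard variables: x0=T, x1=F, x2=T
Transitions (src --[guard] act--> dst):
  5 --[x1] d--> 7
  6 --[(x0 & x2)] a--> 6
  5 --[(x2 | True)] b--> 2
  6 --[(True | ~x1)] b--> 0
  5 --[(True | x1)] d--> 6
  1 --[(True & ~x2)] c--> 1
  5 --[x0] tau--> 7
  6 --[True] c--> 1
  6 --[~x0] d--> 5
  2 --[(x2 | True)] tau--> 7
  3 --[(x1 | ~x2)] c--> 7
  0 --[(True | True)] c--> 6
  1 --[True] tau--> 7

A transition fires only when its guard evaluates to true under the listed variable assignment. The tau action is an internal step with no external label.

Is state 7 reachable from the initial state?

After dropping false guards: 9 live edges.
L0 = {0}
L1 = {6}  now seen {0,6}
L2 = {1}  now seen {0,1,6}
L3 = {7}  now seen {0,1,6,7}
Reach set: {0,1,6,7}
Path to 7: c·c·tau

Answer: REACHABLE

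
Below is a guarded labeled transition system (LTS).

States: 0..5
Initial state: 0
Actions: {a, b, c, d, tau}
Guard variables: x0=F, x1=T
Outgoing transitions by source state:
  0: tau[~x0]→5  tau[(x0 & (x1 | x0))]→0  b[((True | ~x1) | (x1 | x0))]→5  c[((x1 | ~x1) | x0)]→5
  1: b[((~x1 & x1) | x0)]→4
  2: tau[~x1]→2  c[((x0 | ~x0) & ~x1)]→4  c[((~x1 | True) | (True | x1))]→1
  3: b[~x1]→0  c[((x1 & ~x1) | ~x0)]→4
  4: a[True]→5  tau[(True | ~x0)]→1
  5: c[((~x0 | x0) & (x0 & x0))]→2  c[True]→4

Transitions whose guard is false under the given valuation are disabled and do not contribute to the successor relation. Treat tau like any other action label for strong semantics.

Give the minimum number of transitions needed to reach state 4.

Answer: 2

Working:
BFS to 4:
  Layer 0: {0}
  Layer 1: {5}
  Layer 2: {4}
first hit 4 at d=2 via b·c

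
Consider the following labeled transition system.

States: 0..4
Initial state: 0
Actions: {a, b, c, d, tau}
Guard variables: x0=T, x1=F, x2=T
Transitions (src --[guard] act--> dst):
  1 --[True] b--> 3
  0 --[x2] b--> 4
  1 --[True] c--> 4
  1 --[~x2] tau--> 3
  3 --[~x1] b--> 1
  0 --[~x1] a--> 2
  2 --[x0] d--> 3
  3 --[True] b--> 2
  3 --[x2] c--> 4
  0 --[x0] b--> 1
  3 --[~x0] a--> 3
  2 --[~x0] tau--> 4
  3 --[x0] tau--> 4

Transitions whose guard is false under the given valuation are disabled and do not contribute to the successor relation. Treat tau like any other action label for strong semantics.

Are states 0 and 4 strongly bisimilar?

Bisimulation quotient by refinement:
  P[0] = {{0,1,2,3,4}}
  P[1] = {{0},{1},{2},{3},{4}}
stable after 2 split(s): 5 block(s)
[0]={0}  [4]={4}

Answer: NOT BISIMILAR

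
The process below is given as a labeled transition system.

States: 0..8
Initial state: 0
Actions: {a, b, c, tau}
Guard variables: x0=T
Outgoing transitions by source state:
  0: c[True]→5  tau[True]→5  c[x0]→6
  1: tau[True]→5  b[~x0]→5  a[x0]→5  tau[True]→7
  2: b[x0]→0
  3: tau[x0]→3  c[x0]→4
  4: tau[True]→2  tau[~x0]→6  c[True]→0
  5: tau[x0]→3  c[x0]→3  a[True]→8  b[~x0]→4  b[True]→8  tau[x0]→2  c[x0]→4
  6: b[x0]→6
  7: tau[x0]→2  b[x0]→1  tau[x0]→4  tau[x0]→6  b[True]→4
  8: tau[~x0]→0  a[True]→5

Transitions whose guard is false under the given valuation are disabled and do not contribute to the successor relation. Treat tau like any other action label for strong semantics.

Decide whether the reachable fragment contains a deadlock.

Answer: DEADLOCK-FREE

Trace:
R = {0,2,3,4,5,6,8}
  0: c→5  c→6  tau→5  [3 exit(s)]
  2: b→0  [1 exit(s)]
  3: c→4  tau→3  [2 exit(s)]
  4: c→0  tau→2  [2 exit(s)]
  5: a→8  b→8  c→3  c→4  tau→2  tau→3  [6 exit(s)]
  6: b→6  [1 exit(s)]
  8: a→5  [1 exit(s)]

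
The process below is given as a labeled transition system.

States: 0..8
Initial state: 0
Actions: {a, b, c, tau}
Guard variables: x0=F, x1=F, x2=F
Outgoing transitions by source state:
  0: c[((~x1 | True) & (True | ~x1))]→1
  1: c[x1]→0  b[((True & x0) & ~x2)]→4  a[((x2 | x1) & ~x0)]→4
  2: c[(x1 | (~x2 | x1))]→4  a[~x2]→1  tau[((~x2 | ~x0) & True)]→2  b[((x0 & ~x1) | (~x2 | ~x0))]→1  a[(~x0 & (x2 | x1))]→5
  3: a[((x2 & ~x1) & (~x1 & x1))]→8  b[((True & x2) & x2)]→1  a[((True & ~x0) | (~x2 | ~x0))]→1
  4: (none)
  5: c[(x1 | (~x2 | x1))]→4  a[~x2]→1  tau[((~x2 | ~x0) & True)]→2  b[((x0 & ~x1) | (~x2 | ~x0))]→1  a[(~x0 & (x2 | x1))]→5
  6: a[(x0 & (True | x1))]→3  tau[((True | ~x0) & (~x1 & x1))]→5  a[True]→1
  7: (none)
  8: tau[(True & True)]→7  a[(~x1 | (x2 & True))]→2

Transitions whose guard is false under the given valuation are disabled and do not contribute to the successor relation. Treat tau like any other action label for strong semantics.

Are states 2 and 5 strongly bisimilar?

Compute ~ classes (split until stable):
  P[0] = {{0,1,2,3,4,5,6,7,8}}
  P[1] = {{0},{1,4,7},{2,5},{3,6},{8}}
stable after 2 split(s): 5 block(s)
2∈{2,5}, 5∈{2,5}

Answer: BISIMILAR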